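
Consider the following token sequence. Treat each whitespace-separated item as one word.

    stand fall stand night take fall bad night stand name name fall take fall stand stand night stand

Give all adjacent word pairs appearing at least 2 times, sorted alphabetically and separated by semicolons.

fall stand; night stand; stand night; take fall

Bigram counts meeting the condition (at least 2 times):
  fall stand: 2
  night stand: 2
  stand night: 2
  take fall: 2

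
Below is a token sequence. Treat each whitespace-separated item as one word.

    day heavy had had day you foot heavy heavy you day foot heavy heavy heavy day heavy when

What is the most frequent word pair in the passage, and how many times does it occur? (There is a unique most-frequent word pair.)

"heavy heavy", 3 times

Bigram frequencies (highest first):
  heavy heavy: 3
  day heavy: 2
  foot heavy: 2
  heavy had: 1
  had had: 1
  had day: 1
  … (7 more, each ≤ 1)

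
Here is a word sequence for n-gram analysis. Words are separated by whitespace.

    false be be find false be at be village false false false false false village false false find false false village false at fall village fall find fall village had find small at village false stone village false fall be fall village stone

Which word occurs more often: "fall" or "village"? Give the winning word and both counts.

"fall": 5 occurrences
"village": 8 occurrences

"village" (8 vs 5)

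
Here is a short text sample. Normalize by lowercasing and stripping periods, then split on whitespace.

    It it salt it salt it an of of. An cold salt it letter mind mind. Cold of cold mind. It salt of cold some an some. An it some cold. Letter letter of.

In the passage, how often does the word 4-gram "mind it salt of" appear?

Scanning the 31 overlapping 4-gram windows for "mind it salt of":
  position 20–23: mind it salt of

1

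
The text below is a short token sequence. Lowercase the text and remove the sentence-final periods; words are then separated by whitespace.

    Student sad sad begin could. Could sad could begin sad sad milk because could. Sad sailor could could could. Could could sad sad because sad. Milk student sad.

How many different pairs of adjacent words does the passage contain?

28 tokens → 27 bigram windows in total.
Repeated bigrams (each contributes count−1 duplicates):
  could could: 5
  could sad: 3
  sad sad: 3
  sad milk: 2
  student sad: 2
10 duplicate windows → 27 − 10 = 17 distinct.

17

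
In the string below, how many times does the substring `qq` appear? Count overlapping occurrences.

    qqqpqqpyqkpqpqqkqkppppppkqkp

4

Sliding a length-2 window over the 28 characters (27 positions):
  position 1–2: qq
  position 2–3: qq
  position 5–6: qq
  position 14–15: qq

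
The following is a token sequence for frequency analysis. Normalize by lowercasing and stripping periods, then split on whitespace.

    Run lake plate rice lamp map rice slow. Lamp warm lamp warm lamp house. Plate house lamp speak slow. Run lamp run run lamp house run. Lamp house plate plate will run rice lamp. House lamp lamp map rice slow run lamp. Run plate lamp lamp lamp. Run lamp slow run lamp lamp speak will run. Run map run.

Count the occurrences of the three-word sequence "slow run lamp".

Scanning the 57 overlapping trigram windows for "slow run lamp":
  position 19–21: slow run lamp
  position 40–42: slow run lamp
  position 50–52: slow run lamp

3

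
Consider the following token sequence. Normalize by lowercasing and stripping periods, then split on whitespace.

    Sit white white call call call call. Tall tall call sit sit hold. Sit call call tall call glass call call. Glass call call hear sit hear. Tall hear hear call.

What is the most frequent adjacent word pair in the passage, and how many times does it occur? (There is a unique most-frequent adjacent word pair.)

"call call", 6 times

Bigram frequencies (highest first):
  call call: 6
  call tall: 2
  tall call: 2
  call glass: 2
  glass call: 2
  sit white: 1
  … (15 more, each ≤ 1)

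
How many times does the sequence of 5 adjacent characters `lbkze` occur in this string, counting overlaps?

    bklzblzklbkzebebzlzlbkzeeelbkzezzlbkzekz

Sliding a length-5 window over the 40 characters (36 positions):
  position 9–13: lbkze
  position 20–24: lbkze
  position 27–31: lbkze
  position 34–38: lbkze

4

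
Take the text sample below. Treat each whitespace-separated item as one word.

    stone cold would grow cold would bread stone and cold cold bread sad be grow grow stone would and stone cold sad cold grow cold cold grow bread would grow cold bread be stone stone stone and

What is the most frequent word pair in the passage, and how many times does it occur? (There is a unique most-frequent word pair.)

Bigram frequencies (highest first):
  grow cold: 3
  stone cold: 2
  cold would: 2
  would grow: 2
  stone and: 2
  cold cold: 2
  … (20 more, each ≤ 2)

"grow cold", 3 times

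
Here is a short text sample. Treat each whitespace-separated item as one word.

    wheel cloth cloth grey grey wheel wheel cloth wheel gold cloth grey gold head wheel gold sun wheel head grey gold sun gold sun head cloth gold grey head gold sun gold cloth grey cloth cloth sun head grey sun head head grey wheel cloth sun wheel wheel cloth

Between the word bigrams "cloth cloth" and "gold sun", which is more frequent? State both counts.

"gold sun" (4 vs 2)

"cloth cloth": 2 occurrences
"gold sun": 4 occurrences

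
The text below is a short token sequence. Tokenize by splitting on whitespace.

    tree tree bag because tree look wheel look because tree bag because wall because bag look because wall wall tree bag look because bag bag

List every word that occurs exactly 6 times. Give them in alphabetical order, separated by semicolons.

bag; because

Unigram counts meeting the condition (exactly 6 times):
  bag: 6
  because: 6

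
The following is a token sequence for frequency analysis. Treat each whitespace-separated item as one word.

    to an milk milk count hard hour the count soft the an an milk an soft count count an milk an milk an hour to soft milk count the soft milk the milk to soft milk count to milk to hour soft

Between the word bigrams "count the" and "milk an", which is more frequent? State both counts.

"milk an" (3 vs 1)

"count the": 1 occurrence
"milk an": 3 occurrences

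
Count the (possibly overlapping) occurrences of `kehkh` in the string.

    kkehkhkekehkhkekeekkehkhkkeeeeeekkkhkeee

3

Sliding a length-5 window over the 40 characters (36 positions):
  position 2–6: kehkh
  position 9–13: kehkh
  position 20–24: kehkh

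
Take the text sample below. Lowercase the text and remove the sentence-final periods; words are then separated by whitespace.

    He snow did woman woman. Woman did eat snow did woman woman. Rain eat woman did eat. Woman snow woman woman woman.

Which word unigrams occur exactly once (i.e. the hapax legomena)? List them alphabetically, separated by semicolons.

he; rain

Unigram counts meeting the condition (exactly once (i.e. the hapax legomena)):
  he: 1
  rain: 1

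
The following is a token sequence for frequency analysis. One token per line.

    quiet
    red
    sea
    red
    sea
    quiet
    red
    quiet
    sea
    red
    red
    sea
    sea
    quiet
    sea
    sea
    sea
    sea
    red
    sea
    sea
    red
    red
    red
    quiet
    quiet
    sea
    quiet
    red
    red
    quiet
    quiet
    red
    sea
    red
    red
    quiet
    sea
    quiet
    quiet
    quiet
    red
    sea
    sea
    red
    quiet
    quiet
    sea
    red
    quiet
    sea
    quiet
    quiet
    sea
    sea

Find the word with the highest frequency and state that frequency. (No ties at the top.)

Unigram frequencies (highest first):
  sea: 20
  quiet: 18
  red: 17

"sea", 20 times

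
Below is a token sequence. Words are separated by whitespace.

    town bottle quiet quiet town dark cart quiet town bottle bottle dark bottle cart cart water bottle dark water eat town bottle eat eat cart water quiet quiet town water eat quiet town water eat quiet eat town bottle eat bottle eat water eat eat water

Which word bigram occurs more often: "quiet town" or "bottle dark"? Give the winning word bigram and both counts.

"quiet town": 4 occurrences
"bottle dark": 2 occurrences

"quiet town" (4 vs 2)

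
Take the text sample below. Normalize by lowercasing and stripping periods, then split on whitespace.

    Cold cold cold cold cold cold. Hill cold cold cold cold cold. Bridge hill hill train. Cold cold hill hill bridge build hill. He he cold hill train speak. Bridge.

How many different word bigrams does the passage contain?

30 tokens → 29 bigram windows in total.
Repeated bigrams (each contributes count−1 duplicates):
  cold cold: 10
  cold hill: 3
  hill hill: 2
  hill train: 2
13 duplicate windows → 29 − 13 = 16 distinct.

16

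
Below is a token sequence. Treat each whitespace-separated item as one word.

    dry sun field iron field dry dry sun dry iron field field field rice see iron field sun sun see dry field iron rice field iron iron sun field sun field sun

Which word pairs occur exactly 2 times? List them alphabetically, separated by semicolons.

Bigram counts meeting the condition (exactly 2 times):
  dry sun: 2
  field field: 2

dry sun; field field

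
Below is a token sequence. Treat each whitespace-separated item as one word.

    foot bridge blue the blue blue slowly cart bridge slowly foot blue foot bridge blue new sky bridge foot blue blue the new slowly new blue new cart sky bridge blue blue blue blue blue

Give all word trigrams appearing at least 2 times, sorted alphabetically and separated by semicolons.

Trigram counts meeting the condition (at least 2 times):
  blue blue blue: 3
  foot bridge blue: 2

blue blue blue; foot bridge blue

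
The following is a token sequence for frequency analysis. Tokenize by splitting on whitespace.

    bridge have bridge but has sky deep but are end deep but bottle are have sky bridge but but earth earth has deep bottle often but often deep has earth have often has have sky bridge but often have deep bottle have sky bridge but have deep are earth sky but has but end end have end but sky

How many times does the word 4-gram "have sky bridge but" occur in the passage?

Scanning the 56 overlapping 4-gram windows for "have sky bridge but":
  position 15–18: have sky bridge but
  position 34–37: have sky bridge but
  position 42–45: have sky bridge but

3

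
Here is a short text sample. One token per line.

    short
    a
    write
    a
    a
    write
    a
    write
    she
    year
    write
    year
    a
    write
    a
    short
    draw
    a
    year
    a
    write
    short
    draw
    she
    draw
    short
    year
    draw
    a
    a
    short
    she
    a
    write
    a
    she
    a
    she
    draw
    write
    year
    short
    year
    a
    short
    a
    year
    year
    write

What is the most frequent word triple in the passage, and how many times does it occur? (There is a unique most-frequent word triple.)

Trigram frequencies (highest first):
  a write a: 4
  year a write: 2
  short a write: 1
  write a a: 1
  a a write: 1
  write a write: 1
  … (37 more, each ≤ 1)

"a write a", 4 times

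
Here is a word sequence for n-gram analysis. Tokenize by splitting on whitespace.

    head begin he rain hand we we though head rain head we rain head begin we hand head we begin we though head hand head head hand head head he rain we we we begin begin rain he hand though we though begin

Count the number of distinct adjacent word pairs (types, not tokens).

43 tokens → 42 bigram windows in total.
Repeated bigrams (each contributes count−1 duplicates):
  hand head: 3
  we though: 3
  we we: 3
  begin we: 2
  he rain: 2
  head begin: 2
  head hand: 2
  head head: 2
  … (4 more repeated)
15 duplicate windows → 42 − 15 = 27 distinct.

27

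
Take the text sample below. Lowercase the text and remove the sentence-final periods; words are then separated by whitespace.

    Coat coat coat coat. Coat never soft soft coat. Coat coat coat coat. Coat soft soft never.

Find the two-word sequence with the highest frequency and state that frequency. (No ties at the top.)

"coat coat", 9 times

Bigram frequencies (highest first):
  coat coat: 9
  soft soft: 2
  coat never: 1
  never soft: 1
  soft coat: 1
  coat soft: 1
  … (1 more, each ≤ 1)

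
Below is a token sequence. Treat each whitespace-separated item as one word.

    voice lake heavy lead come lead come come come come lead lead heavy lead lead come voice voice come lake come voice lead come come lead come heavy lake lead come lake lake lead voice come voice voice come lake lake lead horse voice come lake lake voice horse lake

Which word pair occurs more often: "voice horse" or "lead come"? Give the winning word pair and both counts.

"voice horse": 1 occurrence
"lead come": 6 occurrences

"lead come" (6 vs 1)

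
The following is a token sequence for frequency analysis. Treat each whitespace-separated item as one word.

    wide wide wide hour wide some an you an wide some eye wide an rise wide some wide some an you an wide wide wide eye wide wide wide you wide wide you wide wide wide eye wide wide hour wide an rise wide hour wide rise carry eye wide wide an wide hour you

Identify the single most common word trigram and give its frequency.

Trigram frequencies (highest first):
  wide wide wide: 4
  wide hour wide: 3
  eye wide wide: 3
  wide wide hour: 2
  wide some an: 2
  some an you: 2
  … (28 more, each ≤ 2)

"wide wide wide", 4 times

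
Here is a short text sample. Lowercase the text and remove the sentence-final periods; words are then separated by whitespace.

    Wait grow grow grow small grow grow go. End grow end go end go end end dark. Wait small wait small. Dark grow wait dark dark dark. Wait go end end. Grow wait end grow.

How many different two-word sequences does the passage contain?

21

35 tokens → 34 bigram windows in total.
Repeated bigrams (each contributes count−1 duplicates):
  go end: 4
  end grow: 3
  grow grow: 3
  dark dark: 2
  dark wait: 2
  end end: 2
  end go: 2
  grow wait: 2
  … (1 more repeated)
13 duplicate windows → 34 − 13 = 21 distinct.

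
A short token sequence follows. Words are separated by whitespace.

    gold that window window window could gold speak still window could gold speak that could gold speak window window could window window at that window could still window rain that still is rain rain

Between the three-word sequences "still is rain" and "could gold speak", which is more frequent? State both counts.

"still is rain": 1 occurrence
"could gold speak": 3 occurrences

"could gold speak" (3 vs 1)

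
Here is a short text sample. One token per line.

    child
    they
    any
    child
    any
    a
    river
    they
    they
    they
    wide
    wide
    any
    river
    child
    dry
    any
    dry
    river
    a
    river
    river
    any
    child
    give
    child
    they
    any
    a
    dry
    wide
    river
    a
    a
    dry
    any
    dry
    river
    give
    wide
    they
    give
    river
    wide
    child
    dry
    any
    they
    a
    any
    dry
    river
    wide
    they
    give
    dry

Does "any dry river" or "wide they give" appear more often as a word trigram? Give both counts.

"any dry river" (3 vs 2)

"any dry river": 3 occurrences
"wide they give": 2 occurrences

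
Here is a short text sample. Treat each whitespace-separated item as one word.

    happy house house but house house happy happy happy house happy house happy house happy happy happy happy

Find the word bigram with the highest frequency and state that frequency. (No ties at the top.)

Bigram frequencies (highest first):
  happy happy: 5
  happy house: 4
  house happy: 4
  house house: 2
  house but: 1
  but house: 1

"happy happy", 5 times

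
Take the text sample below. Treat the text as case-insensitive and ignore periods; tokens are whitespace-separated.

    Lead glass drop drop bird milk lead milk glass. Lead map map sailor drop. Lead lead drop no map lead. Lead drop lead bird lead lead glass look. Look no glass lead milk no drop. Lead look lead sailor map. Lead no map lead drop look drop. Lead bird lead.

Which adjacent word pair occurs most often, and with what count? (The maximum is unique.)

"drop lead", 4 times

Bigram frequencies (highest first):
  drop lead: 4
  lead lead: 3
  lead drop: 3
  map lead: 3
  lead glass: 2
  lead milk: 2
  … (28 more, each ≤ 2)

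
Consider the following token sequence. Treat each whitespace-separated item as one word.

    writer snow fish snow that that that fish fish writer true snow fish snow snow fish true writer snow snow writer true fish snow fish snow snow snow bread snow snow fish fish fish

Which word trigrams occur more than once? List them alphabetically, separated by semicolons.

fish snow snow; snow fish snow; snow snow fish

Trigram counts meeting the condition (more than once):
  fish snow snow: 2
  snow fish snow: 3
  snow snow fish: 2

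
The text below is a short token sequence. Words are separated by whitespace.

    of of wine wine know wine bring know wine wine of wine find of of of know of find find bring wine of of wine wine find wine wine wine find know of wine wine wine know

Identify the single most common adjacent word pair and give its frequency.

Bigram frequencies (highest first):
  wine wine: 7
  of of: 4
  of wine: 4
  wine find: 3
  wine know: 2
  know wine: 2
  … (12 more, each ≤ 2)

"wine wine", 7 times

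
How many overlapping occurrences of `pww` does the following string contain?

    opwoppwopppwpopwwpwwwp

Sliding a length-3 window over the 22 characters (20 positions):
  position 15–17: pww
  position 18–20: pww

2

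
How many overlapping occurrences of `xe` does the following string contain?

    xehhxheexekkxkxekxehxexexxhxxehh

Sliding a length-2 window over the 32 characters (31 positions):
  position 1–2: xe
  position 9–10: xe
  position 15–16: xe
  position 18–19: xe
  position 21–22: xe
  position 23–24: xe
  position 29–30: xe

7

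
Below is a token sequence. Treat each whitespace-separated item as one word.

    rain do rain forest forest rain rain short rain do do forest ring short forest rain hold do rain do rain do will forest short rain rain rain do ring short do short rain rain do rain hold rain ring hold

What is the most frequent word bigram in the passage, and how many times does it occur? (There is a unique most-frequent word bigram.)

"rain do", 6 times

Bigram frequencies (highest first):
  rain do: 6
  do rain: 4
  rain rain: 4
  short rain: 3
  forest rain: 2
  ring short: 2
  … (18 more, each ≤ 2)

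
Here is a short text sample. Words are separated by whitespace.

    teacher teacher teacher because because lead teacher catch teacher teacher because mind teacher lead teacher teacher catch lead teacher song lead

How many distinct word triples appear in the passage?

18

21 tokens → 19 trigram windows in total.
Repeated trigrams (each contributes count−1 duplicates):
  teacher teacher because: 2
1 duplicate windows → 19 − 1 = 18 distinct.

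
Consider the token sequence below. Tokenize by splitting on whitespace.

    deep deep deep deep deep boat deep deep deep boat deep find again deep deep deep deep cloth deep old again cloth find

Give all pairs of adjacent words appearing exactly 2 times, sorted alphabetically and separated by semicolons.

Bigram counts meeting the condition (exactly 2 times):
  boat deep: 2
  deep boat: 2

boat deep; deep boat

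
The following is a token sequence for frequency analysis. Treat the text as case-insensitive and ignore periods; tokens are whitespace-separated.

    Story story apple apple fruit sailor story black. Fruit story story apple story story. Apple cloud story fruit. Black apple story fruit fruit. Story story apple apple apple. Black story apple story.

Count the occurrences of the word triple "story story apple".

Scanning the 30 overlapping trigram windows for "story story apple":
  position 1–3: story story apple
  position 10–12: story story apple
  position 13–15: story story apple
  position 24–26: story story apple

4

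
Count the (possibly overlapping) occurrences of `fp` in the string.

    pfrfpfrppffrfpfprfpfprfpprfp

7

Sliding a length-2 window over the 28 characters (27 positions):
  position 4–5: fp
  position 13–14: fp
  position 15–16: fp
  position 18–19: fp
  position 20–21: fp
  position 23–24: fp
  position 27–28: fp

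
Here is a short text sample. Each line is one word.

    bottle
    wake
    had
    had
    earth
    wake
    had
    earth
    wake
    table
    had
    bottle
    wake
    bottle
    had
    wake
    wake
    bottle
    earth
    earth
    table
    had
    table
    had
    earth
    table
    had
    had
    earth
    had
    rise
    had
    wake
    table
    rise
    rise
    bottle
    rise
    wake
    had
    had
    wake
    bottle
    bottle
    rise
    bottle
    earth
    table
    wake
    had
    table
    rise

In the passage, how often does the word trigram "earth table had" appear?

Scanning the 50 overlapping trigram windows for "earth table had":
  position 20–22: earth table had
  position 25–27: earth table had

2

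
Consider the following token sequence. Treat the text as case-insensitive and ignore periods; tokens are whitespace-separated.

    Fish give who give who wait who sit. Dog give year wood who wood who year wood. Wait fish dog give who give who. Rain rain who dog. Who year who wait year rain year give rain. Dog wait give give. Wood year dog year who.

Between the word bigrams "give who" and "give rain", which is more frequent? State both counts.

"give who" (4 vs 1)

"give who": 4 occurrences
"give rain": 1 occurrence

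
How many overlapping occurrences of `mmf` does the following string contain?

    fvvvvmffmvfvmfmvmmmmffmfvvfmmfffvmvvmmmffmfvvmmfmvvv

4

Sliding a length-3 window over the 52 characters (50 positions):
  position 19–21: mmf
  position 28–30: mmf
  position 38–40: mmf
  position 46–48: mmf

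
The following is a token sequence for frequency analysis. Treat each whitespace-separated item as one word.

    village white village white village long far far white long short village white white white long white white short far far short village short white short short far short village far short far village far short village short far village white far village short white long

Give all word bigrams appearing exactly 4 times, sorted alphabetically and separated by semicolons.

far short; short far; short village; village white

Bigram counts meeting the condition (exactly 4 times):
  far short: 4
  short far: 4
  short village: 4
  village white: 4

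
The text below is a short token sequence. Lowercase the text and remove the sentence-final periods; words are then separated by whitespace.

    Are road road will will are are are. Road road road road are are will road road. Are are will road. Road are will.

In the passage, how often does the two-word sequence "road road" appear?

Scanning the 23 overlapping bigram windows for "road road":
  position 2–3: road road
  position 9–10: road road
  position 10–11: road road
  position 11–12: road road
  position 16–17: road road
  position 21–22: road road

6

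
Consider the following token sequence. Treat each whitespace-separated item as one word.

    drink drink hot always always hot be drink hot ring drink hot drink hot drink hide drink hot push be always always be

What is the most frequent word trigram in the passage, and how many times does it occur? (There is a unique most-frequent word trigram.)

"drink hot drink", 2 times

Trigram frequencies (highest first):
  drink hot drink: 2
  drink drink hot: 1
  drink hot always: 1
  hot always always: 1
  always always hot: 1
  always hot be: 1
  … (14 more, each ≤ 1)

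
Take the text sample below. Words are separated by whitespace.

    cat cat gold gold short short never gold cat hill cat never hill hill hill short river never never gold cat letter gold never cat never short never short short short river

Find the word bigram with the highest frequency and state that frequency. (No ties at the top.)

Bigram frequencies (highest first):
  short short: 3
  short never: 2
  never gold: 2
  gold cat: 2
  cat never: 2
  hill hill: 2
  … (16 more, each ≤ 2)

"short short", 3 times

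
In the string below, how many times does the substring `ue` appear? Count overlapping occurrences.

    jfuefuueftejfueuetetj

4

Sliding a length-2 window over the 21 characters (20 positions):
  position 3–4: ue
  position 7–8: ue
  position 14–15: ue
  position 16–17: ue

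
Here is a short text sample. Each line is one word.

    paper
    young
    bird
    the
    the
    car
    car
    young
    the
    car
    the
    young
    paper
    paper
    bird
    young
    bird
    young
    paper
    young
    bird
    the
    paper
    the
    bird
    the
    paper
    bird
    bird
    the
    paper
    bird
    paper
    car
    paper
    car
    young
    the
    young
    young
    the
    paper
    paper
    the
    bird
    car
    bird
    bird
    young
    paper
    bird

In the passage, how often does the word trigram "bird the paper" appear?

3

Scanning the 49 overlapping trigram windows for "bird the paper":
  position 21–23: bird the paper
  position 25–27: bird the paper
  position 29–31: bird the paper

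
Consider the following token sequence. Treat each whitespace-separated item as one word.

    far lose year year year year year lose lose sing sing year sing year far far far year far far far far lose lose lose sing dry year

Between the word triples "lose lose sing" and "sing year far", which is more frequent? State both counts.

"lose lose sing": 2 occurrences
"sing year far": 1 occurrence

"lose lose sing" (2 vs 1)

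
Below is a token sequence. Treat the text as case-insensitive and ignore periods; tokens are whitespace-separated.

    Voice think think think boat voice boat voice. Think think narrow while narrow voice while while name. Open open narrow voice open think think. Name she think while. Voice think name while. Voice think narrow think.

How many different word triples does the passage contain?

36 tokens → 34 trigram windows in total.
Repeated trigrams (each contributes count−1 duplicates):
  voice think think: 2
  while voice think: 2
2 duplicate windows → 34 − 2 = 32 distinct.

32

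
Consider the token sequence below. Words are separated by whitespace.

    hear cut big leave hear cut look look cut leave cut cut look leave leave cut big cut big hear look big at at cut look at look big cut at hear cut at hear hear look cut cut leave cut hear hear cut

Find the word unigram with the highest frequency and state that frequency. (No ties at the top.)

"cut", 14 times

Unigram frequencies (highest first):
  cut: 14
  hear: 8
  look: 7
  big: 5
  leave: 5
  at: 5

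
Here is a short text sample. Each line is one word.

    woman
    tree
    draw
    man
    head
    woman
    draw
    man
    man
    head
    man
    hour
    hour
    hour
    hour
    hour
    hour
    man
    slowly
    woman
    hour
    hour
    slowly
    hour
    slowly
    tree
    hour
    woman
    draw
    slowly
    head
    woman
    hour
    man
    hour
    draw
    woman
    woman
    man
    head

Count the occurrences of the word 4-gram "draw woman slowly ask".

0

Scanning the 37 overlapping 4-gram windows for "draw woman slowly ask":
  (none found)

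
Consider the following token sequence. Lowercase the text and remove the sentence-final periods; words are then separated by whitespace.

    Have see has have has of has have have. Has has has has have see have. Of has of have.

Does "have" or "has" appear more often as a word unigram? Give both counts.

"has" (8 vs 7)

"have": 7 occurrences
"has": 8 occurrences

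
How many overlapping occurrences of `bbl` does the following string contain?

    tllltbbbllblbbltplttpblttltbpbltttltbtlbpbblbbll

4

Sliding a length-3 window over the 48 characters (46 positions):
  position 7–9: bbl
  position 13–15: bbl
  position 42–44: bbl
  position 45–47: bbl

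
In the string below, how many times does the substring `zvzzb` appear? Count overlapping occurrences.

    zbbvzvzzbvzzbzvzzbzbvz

Sliding a length-5 window over the 22 characters (18 positions):
  position 5–9: zvzzb
  position 14–18: zvzzb

2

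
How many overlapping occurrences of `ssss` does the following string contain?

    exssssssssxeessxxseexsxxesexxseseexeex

Sliding a length-4 window over the 38 characters (35 positions):
  position 3–6: ssss
  position 4–7: ssss
  position 5–8: ssss
  position 6–9: ssss
  position 7–10: ssss

5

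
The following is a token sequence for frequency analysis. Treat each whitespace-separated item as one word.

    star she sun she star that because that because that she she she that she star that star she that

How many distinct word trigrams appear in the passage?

20 tokens → 18 trigram windows in total.
Repeated trigrams (each contributes count−1 duplicates):
  she star that: 2
  that because that: 2
2 duplicate windows → 18 − 2 = 16 distinct.

16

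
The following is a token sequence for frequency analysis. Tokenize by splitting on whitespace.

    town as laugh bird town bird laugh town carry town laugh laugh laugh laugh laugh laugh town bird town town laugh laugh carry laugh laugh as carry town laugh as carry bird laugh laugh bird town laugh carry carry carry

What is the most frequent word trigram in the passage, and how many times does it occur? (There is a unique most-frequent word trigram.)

"laugh laugh laugh", 4 times

Trigram frequencies (highest first):
  laugh laugh laugh: 4
  laugh bird town: 2
  carry town laugh: 2
  town laugh laugh: 2
  laugh as carry: 2
  town as laugh: 1
  … (25 more, each ≤ 1)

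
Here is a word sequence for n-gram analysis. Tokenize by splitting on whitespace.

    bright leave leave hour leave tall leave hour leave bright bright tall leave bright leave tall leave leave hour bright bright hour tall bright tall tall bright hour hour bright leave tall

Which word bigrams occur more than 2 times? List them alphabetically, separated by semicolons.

bright leave; leave hour; leave tall; tall leave

Bigram counts meeting the condition (more than 2 times):
  bright leave: 3
  leave hour: 3
  leave tall: 3
  tall leave: 3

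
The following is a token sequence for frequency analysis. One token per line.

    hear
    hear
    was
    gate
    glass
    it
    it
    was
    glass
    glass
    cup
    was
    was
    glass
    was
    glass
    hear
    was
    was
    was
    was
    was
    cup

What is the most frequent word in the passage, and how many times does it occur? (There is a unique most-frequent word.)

Unigram frequencies (highest first):
  was: 10
  glass: 5
  hear: 3
  it: 2
  cup: 2
  gate: 1

"was", 10 times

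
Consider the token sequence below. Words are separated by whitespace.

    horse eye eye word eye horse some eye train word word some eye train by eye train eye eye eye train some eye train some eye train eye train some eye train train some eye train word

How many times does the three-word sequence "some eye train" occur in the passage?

Scanning the 35 overlapping trigram windows for "some eye train":
  position 7–9: some eye train
  position 12–14: some eye train
  position 22–24: some eye train
  position 25–27: some eye train
  position 30–32: some eye train
  position 34–36: some eye train

6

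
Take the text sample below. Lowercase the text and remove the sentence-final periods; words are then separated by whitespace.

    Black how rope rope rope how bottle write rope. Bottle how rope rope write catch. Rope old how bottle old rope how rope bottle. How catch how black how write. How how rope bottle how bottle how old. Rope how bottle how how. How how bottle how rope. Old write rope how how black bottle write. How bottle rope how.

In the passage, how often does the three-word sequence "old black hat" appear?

Scanning the 58 overlapping trigram windows for "old black hat":
  (none found)

0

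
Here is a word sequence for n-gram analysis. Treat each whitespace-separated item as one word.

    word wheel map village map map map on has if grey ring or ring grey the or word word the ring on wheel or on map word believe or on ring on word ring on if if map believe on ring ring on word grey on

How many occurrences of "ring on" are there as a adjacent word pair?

Scanning the 45 overlapping bigram windows for "ring on":
  position 21–22: ring on
  position 31–32: ring on
  position 34–35: ring on
  position 42–43: ring on

4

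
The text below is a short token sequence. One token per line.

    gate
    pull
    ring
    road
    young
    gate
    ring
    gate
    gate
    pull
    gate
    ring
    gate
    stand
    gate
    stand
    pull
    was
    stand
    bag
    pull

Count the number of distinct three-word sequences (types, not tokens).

18

21 tokens → 19 trigram windows in total.
Repeated trigrams (each contributes count−1 duplicates):
  gate ring gate: 2
1 duplicate windows → 19 − 1 = 18 distinct.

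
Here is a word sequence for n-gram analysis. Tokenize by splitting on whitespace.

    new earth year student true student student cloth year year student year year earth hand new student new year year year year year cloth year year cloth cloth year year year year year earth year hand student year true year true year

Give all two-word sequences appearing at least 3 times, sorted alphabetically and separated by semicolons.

cloth year; year year

Bigram counts meeting the condition (at least 3 times):
  cloth year: 3
  year year: 11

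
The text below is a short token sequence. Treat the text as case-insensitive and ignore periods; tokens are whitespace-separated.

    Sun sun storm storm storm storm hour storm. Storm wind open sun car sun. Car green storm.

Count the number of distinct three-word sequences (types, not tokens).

14

17 tokens → 15 trigram windows in total.
Repeated trigrams (each contributes count−1 duplicates):
  storm storm storm: 2
1 duplicate windows → 15 − 1 = 14 distinct.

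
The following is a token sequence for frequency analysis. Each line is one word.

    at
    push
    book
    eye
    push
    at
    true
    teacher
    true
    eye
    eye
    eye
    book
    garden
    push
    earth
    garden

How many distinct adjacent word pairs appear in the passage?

17 tokens → 16 bigram windows in total.
Repeated bigrams (each contributes count−1 duplicates):
  eye eye: 2
1 duplicate windows → 16 − 1 = 15 distinct.

15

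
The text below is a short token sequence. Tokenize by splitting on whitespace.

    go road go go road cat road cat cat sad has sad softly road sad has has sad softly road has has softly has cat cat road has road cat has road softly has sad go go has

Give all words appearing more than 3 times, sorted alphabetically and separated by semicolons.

cat; go; has; road; sad; softly

Unigram counts meeting the condition (more than 3 times):
  cat: 6
  go: 5
  has: 10
  road: 8
  sad: 5
  softly: 4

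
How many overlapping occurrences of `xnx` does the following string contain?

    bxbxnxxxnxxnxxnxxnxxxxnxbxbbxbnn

6

Sliding a length-3 window over the 32 characters (30 positions):
  position 4–6: xnx
  position 8–10: xnx
  position 11–13: xnx
  position 14–16: xnx
  position 17–19: xnx
  position 22–24: xnx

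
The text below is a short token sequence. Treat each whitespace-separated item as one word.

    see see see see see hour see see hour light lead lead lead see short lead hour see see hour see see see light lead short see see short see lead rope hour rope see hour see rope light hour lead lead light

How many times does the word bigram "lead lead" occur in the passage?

3

Scanning the 42 overlapping bigram windows for "lead lead":
  position 11–12: lead lead
  position 12–13: lead lead
  position 41–42: lead lead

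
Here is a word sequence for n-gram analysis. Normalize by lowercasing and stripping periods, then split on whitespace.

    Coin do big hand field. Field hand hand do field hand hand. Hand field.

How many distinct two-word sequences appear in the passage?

9

14 tokens → 13 bigram windows in total.
Repeated bigrams (each contributes count−1 duplicates):
  hand hand: 3
  field hand: 2
  hand field: 2
4 duplicate windows → 13 − 4 = 9 distinct.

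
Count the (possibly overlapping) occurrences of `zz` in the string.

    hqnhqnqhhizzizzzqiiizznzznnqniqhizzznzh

7

Sliding a length-2 window over the 39 characters (38 positions):
  position 11–12: zz
  position 14–15: zz
  position 15–16: zz
  position 21–22: zz
  position 24–25: zz
  position 34–35: zz
  position 35–36: zz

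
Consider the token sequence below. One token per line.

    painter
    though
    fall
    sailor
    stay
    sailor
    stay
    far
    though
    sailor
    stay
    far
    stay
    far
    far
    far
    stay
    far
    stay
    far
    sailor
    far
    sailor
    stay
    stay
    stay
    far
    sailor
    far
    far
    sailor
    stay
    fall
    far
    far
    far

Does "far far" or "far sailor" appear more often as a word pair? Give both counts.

"far far" (5 vs 4)

"far far": 5 occurrences
"far sailor": 4 occurrences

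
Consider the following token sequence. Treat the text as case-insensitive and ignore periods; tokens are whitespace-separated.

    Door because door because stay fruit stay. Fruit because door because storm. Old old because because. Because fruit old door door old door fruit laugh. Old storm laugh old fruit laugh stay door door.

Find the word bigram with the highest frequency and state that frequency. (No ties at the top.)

Bigram frequencies (highest first):
  door because: 3
  because door: 2
  stay fruit: 2
  because because: 2
  old door: 2
  door door: 2
  … (18 more, each ≤ 2)

"door because", 3 times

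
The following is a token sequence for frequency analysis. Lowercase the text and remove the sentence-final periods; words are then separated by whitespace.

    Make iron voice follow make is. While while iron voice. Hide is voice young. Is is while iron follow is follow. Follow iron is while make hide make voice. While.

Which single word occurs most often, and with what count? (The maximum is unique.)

"is", 6 times

Unigram frequencies (highest first):
  is: 6
  while: 5
  make: 4
  iron: 4
  voice: 4
  follow: 4
  … (2 more, each ≤ 2)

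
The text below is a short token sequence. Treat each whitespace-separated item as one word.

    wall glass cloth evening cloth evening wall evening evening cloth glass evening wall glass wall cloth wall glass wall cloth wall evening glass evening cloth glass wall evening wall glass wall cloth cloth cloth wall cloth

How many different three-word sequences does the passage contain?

36 tokens → 34 trigram windows in total.
Repeated trigrams (each contributes count−1 duplicates):
  glass wall cloth: 3
  wall glass wall: 3
  evening cloth glass: 2
  evening wall glass: 2
  wall cloth wall: 2
7 duplicate windows → 34 − 7 = 27 distinct.

27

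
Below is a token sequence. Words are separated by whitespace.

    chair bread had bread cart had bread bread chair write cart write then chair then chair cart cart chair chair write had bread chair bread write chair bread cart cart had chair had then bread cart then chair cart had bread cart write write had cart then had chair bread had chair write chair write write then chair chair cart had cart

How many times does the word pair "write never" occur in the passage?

Scanning the 61 overlapping bigram windows for "write never":
  (none found)

0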